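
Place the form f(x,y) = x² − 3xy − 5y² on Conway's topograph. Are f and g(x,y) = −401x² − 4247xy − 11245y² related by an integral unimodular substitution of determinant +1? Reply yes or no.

D₁ = 29, D₂ = 29
river cycle of f (length 2): (1, 5, -1), (-1, 5, 1)
river cycle of g (length 2): (1, 5, -1), (-1, 5, 1)
cycles coincide ⇒ equivalent

yes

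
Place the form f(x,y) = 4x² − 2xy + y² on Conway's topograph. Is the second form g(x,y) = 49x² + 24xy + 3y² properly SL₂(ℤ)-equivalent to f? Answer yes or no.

D₁ = -12, D₂ = -12
f: flip: (4,-2,1)→(1,2,4)
f: translate: b→0 (≡2 mod 2), so (1,2,4)→(1,0,3)
f: reduced (well bottom): (1,0,3) with a≤c, −a<b≤a
g: flip: (49,24,3)→(3,-24,49)
g: translate: b→0 (≡-24 mod 6), so (3,-24,49)→(3,0,1)
g: flip: (3,0,1)→(1,0,3)
g: reduced (well bottom): (1,0,3) with a≤c, −a<b≤a
reduced forms (1, 0, 3) vs (1, 0, 3) ⇒ equivalent

yes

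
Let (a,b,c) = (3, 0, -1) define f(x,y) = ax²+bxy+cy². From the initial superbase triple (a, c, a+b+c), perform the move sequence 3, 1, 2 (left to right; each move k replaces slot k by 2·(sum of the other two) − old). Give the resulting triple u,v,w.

start (3,-1,2) = (f(1,0),f(0,1),f(1,1))
replace slot 3: 2·(3+(-1)) − 2 = 2 → (3,-1,2)
replace slot 1: 2·((-1)+2) − 3 = -1 → (-1,-1,2)
replace slot 2: 2·((-1)+2) − (-1) = 3 → (-1,3,2)

-1,3,2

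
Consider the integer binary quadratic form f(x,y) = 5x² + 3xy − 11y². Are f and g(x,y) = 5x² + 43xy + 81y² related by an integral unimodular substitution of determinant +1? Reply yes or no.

D₁ = 229, D₂ = 229
river cycle of f (length 6): (5, 13, -3), (-3, 11, 9), (9, 7, -5), (-5, 13, 3), (3, 11, -9), (-9, 7, 5)
river cycle of g (length 6): (5, 13, -3), (-3, 11, 9), (9, 7, -5), (-5, 13, 3), (3, 11, -9), (-9, 7, 5)
cycles coincide ⇒ equivalent

yes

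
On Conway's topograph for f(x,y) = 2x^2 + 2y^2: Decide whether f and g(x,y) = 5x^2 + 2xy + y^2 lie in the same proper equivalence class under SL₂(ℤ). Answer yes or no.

D₁ = -16, D₂ = -16
f: reduced (well bottom): (2,0,2) with a≤c, −a<b≤a
g: flip: (5,2,1)→(1,-2,5)
g: translate: b→0 (≡-2 mod 2), so (1,-2,5)→(1,0,4)
g: reduced (well bottom): (1,0,4) with a≤c, −a<b≤a
reduced forms (2, 0, 2) vs (1, 0, 4) ⇒ inequivalent

no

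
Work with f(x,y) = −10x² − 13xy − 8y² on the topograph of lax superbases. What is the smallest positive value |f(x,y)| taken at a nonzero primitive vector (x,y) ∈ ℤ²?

translate: b→-7 (≡13 mod 20), so (10,13,8)→(10,-7,5)
flip: (10,-7,5)→(5,7,10)
translate: b→-3 (≡7 mod 10), so (5,7,10)→(5,-3,8)
reduced (well bottom): (5,-3,8) with a≤c, −a<b≤a
well minimum |f| = |-5| = 5 (negative-definite)

5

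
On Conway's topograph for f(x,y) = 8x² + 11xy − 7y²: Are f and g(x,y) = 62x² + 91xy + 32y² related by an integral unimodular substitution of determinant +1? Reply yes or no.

D₁ = 345, D₂ = 345
river cycle of f (length 10): (-7, 17, 2), (2, 15, -15), (-15, 15, 2), (2, 17, -7), (-7, 11, 8), (8, 5, -10), (-10, 15, 3), (3, 15, -10), (-10, 5, 8), (8, 11, -7)
river cycle of g (length 10): (3, 15, -10), (-10, 5, 8), (8, 11, -7), (-7, 17, 2), (2, 15, -15), (-15, 15, 2), (2, 17, -7), (-7, 11, 8), (8, 5, -10), (-10, 15, 3)
cycles coincide ⇒ equivalent

yes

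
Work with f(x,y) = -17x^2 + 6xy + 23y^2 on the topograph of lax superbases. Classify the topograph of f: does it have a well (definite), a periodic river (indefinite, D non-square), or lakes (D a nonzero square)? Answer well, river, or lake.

D = b²−4ac = 6² − 4·(-17)·23 = 1600
D = 40² is a perfect square ⇒ form factors over ℤ ⇒ lakes

lake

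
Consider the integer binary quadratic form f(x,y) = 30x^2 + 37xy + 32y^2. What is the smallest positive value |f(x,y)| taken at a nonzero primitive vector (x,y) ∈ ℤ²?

translate: b→-23 (≡37 mod 60), so (30,37,32)→(30,-23,25)
flip: (30,-23,25)→(25,23,30)
reduced (well bottom): (25,23,30) with a≤c, −a<b≤a
well minimum = a = 25

25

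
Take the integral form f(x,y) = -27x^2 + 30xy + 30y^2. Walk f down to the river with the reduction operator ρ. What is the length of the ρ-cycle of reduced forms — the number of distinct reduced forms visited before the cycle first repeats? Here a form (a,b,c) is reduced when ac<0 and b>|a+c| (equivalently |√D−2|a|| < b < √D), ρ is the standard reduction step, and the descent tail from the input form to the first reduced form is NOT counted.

D = 4140, ⌊√D⌋ = 64
river: ρ → (30,30,-27)
river: ρ → (-27,24,33)
river: ρ → (33,42,-18)
river: ρ → (-18,30,45)
river: ρ → (45,60,-3)
river: ρ → (-3,60,45)
river: ρ → (45,30,-18)
river: ρ → (-18,42,33)
river: ρ → (33,24,-27)
river: ρ → (-27,30,30)
ρ-cycle length = 10 (tail of 0 descent steps not counted)

10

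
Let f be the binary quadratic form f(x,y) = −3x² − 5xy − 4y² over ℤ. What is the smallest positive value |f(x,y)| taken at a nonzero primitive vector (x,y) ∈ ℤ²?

translate: b→-1 (≡5 mod 6), so (3,5,4)→(3,-1,2)
flip: (3,-1,2)→(2,1,3)
reduced (well bottom): (2,1,3) with a≤c, −a<b≤a
well minimum |f| = |-2| = 2 (negative-definite)

2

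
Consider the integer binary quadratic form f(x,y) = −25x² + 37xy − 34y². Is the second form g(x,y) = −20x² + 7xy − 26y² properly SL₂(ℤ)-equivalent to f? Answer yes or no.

D₁ = -2031, D₂ = -2031
f is negative-definite; reduce −f:
−f: translate: b→13 (≡-37 mod 50), so (25,-37,34)→(25,13,22)
−f: flip: (25,13,22)→(22,-13,25)
−f: reduced (well bottom): (22,-13,25) with a≤c, −a<b≤a
flip sign back: reduced form of f is (-22,13,-25)
g is negative-definite; reduce −g:
−g: reduced (well bottom): (20,-7,26) with a≤c, −a<b≤a
flip sign back: reduced form of g is (-20,7,-26)
reduced forms (-22, 13, -25) vs (-20, 7, -26) ⇒ inequivalent

no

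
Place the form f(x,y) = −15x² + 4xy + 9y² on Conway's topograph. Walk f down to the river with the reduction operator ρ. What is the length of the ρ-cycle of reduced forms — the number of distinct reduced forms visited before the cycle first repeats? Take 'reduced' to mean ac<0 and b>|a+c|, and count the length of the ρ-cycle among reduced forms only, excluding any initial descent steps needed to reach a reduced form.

D = 556, ⌊√D⌋ = 23
descent: ρ → (9,14,-10)  [lands on river]
river: ρ → (-10,6,13)
river: ρ → (13,20,-3)
river: ρ → (-3,22,6)
river: ρ → (6,14,-15)
river: ρ → (-15,16,5)
river: ρ → (5,14,-18)
river: ρ → (-18,22,1)
river: ρ → (1,22,-18)
river: ρ → (-18,14,5)
river: ρ → (5,16,-15)
river: ρ → (-15,14,6)
river: ρ → (6,22,-3)
river: ρ → (-3,20,13)
river: ρ → (13,6,-10)
river: ρ → (-10,14,9)
river: ρ → (9,22,-2)
river: ρ → (-2,22,9)
ρ-cycle length = 18 (tail of 1 descent step not counted)

18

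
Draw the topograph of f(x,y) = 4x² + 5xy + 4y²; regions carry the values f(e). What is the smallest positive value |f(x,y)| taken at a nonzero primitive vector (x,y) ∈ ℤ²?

translate: b→-3 (≡5 mod 8), so (4,5,4)→(4,-3,3)
flip: (4,-3,3)→(3,3,4)
reduced (well bottom): (3,3,4) with a≤c, −a<b≤a
well minimum = a = 3

3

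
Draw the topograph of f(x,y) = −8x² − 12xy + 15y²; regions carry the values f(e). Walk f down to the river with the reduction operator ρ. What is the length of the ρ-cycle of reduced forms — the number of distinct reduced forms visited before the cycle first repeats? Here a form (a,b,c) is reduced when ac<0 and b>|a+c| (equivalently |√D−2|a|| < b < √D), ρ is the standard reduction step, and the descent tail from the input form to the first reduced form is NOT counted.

D = 624, ⌊√D⌋ = 24
descent: ρ → (15,12,-8)  [lands on river]
river: ρ → (-8,20,7)
river: ρ → (7,22,-5)
river: ρ → (-5,18,15)
ρ-cycle length = 4 (tail of 1 descent step not counted)

4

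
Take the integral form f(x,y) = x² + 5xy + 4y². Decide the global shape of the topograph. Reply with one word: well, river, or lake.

D = b²−4ac = 5² − 4·1·4 = 9
D = 3² is a perfect square ⇒ form factors over ℤ ⇒ lakes

lake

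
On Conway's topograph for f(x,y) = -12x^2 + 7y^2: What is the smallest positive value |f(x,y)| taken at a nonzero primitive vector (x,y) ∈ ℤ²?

descent: ρ → (7,14,-5)  [lands on river]
river: ρ → (-5,16,4)
river: ρ → (4,16,-5)
river: ρ → (-5,14,7)
closes: descent 1, river 4
min |a| on river = 4

4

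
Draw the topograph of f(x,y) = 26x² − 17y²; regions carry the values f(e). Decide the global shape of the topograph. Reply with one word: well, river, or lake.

D = b²−4ac = 0² − 4·26·(-17) = 1768
D > 0 non-square ⇒ indefinite ⇒ periodic river

river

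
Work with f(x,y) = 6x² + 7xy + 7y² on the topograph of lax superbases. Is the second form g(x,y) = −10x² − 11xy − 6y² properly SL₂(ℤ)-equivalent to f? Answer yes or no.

D₁ = -119, D₂ = -119
f: translate: b→-5 (≡7 mod 12), so (6,7,7)→(6,-5,6)
f: flip: (6,-5,6)→(6,5,6)
f: reduced (well bottom): (6,5,6) with a≤c, −a<b≤a
g is negative-definite; reduce −g:
−g: translate: b→-9 (≡11 mod 20), so (10,11,6)→(10,-9,5)
−g: flip: (10,-9,5)→(5,9,10)
−g: translate: b→-1 (≡9 mod 10), so (5,9,10)→(5,-1,6)
−g: reduced (well bottom): (5,-1,6) with a≤c, −a<b≤a
flip sign back: reduced form of g is (-5,1,-6)
reduced forms (6, 5, 6) vs (-5, 1, -6) ⇒ inequivalent

no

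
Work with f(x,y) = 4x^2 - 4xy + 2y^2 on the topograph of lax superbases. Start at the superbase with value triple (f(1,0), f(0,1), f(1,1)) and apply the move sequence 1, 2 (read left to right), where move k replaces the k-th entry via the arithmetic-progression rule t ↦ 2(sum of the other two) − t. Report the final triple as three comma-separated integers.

start (4,2,2) = (f(1,0),f(0,1),f(1,1))
replace slot 1: 2·(2+2) − 4 = 4 → (4,2,2)
replace slot 2: 2·(4+2) − 2 = 10 → (4,10,2)

4,10,2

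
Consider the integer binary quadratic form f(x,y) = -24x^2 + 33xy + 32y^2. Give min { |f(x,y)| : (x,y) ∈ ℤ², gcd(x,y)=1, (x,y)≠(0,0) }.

river: ρ → (32,31,-25)
river: ρ → (-25,19,38)
river: ρ → (38,57,-6)
river: ρ → (-6,63,8)
river: ρ → (8,49,-55)
river: ρ → (-55,61,2)
river: ρ → (2,63,-24)
river: ρ → (-24,33,32)
closes: descent 0, river 8
min |a| on river = 2

2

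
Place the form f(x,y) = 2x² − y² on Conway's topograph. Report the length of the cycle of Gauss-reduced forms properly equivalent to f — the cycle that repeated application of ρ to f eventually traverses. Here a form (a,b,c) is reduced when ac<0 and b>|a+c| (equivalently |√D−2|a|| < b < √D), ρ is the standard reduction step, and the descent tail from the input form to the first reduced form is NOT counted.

D = 8, ⌊√D⌋ = 2
descent: ρ → (-1,2,1)  [lands on river]
river: ρ → (1,2,-1)
ρ-cycle length = 2 (tail of 1 descent step not counted)

2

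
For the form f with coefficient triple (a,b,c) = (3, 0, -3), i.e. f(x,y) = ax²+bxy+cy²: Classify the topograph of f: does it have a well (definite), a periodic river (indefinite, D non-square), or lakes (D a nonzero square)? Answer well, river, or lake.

D = b²−4ac = 0² − 4·3·(-3) = 36
D = 6² is a perfect square ⇒ form factors over ℤ ⇒ lakes

lake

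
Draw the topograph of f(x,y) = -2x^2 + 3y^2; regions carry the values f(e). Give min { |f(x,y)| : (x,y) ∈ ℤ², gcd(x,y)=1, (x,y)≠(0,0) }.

descent: ρ → (3,0,-2)
descent: ρ → (-2,4,1)  [lands on river]
river: ρ → (1,4,-2)
closes: descent 2, river 2
min |a| on river = 1

1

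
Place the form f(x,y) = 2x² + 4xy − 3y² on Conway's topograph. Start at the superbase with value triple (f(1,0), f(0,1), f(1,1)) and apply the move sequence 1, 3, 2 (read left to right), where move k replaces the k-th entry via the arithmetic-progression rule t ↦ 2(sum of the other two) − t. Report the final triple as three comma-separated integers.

start (2,-3,3) = (f(1,0),f(0,1),f(1,1))
replace slot 1: 2·((-3)+3) − 2 = -2 → (-2,-3,3)
replace slot 3: 2·((-2)+(-3)) − 3 = -13 → (-2,-3,-13)
replace slot 2: 2·((-2)+(-13)) − (-3) = -27 → (-2,-27,-13)

-2,-27,-13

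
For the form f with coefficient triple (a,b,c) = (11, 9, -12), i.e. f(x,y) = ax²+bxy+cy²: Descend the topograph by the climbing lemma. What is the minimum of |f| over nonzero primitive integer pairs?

river: ρ → (-12,15,8)
river: ρ → (8,17,-10)
river: ρ → (-10,23,2)
river: ρ → (2,21,-21)
river: ρ → (-21,21,2)
river: ρ → (2,23,-10)
river: ρ → (-10,17,8)
river: ρ → (8,15,-12)
river: ρ → (-12,9,11)
river: ρ → (11,13,-10)
river: ρ → (-10,7,14)
river: ρ → (14,21,-3)
river: ρ → (-3,21,14)
river: ρ → (14,7,-10)
river: ρ → (-10,13,11)
river: ρ → (11,9,-12)
closes: descent 0, river 16
min |a| on river = 2

2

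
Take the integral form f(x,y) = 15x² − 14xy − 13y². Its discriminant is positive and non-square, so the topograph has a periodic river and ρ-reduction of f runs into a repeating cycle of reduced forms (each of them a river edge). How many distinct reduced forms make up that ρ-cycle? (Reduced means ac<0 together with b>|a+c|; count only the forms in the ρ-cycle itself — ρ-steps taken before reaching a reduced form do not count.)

D = 976, ⌊√D⌋ = 31
descent: ρ → (-13,14,15)  [lands on river]
river: ρ → (15,16,-12)
river: ρ → (-12,8,19)
river: ρ → (19,30,-1)
river: ρ → (-1,30,19)
river: ρ → (19,8,-12)
river: ρ → (-12,16,15)
river: ρ → (15,14,-13)
river: ρ → (-13,12,16)
river: ρ → (16,20,-9)
river: ρ → (-9,16,20)
river: ρ → (20,24,-5)
river: ρ → (-5,26,15)
river: ρ → (15,4,-16)
river: ρ → (-16,28,3)
river: ρ → (3,26,-25)
river: ρ → (-25,24,4)
river: ρ → (4,24,-25)
river: ρ → (-25,26,3)
river: ρ → (3,28,-16)
river: ρ → (-16,4,15)
river: ρ → (15,26,-5)
river: ρ → (-5,24,20)
river: ρ → (20,16,-9)
river: ρ → (-9,20,16)
river: ρ → (16,12,-13)
ρ-cycle length = 26 (tail of 1 descent step not counted)

26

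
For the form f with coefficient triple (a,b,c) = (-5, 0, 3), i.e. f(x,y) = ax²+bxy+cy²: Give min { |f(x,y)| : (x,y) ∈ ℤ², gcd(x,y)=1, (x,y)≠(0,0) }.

descent: ρ → (3,6,-2)  [lands on river]
river: ρ → (-2,6,3)
closes: descent 1, river 2
min |a| on river = 2

2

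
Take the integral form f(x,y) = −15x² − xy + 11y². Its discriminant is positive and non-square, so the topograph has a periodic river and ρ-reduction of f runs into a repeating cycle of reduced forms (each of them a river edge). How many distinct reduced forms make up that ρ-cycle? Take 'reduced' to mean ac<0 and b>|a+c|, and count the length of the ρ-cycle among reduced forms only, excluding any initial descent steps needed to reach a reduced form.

D = 661, ⌊√D⌋ = 25
descent: ρ → (11,23,-3)  [lands on river]
river: ρ → (-3,25,3)
river: ρ → (3,23,-11)
river: ρ → (-11,21,5)
river: ρ → (5,19,-15)
river: ρ → (-15,11,9)
river: ρ → (9,25,-1)
river: ρ → (-1,25,9)
river: ρ → (9,11,-15)
river: ρ → (-15,19,5)
river: ρ → (5,21,-11)
river: ρ → (-11,23,3)
river: ρ → (3,25,-3)
river: ρ → (-3,23,11)
river: ρ → (11,21,-5)
river: ρ → (-5,19,15)
river: ρ → (15,11,-9)
river: ρ → (-9,25,1)
river: ρ → (1,25,-9)
river: ρ → (-9,11,15)
river: ρ → (15,19,-5)
river: ρ → (-5,21,11)
ρ-cycle length = 22 (tail of 1 descent step not counted)

22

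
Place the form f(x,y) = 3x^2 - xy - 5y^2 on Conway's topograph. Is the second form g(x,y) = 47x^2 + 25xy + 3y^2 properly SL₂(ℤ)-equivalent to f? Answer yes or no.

D₁ = 61, D₂ = 61
river cycle of f (length 6): (3, 5, -3), (-3, 7, 1), (1, 7, -3), (-3, 5, 3), (3, 7, -1), (-1, 7, 3)
river cycle of g (length 6): (3, 5, -3), (-3, 7, 1), (1, 7, -3), (-3, 5, 3), (3, 7, -1), (-1, 7, 3)
cycles coincide ⇒ equivalent

yes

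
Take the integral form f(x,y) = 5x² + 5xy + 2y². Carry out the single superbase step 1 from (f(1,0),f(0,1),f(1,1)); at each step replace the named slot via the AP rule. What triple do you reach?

start (5,2,12) = (f(1,0),f(0,1),f(1,1))
replace slot 1: 2·(2+12) − 5 = 23 → (23,2,12)

23,2,12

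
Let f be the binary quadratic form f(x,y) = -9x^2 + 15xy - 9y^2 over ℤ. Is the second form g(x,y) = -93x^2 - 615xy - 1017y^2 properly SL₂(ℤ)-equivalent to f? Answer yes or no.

D₁ = -99, D₂ = -99
f is negative-definite; reduce −f:
−f: translate: b→3 (≡-15 mod 18), so (9,-15,9)→(9,3,3)
−f: flip: (9,3,3)→(3,-3,9)
−f: translate: b→3 (≡-3 mod 6), so (3,-3,9)→(3,3,9)
−f: reduced (well bottom): (3,3,9) with a≤c, −a<b≤a
flip sign back: reduced form of f is (-3,-3,-9)
g is negative-definite; reduce −g:
−g: translate: b→57 (≡615 mod 186), so (93,615,1017)→(93,57,9)
−g: flip: (93,57,9)→(9,-57,93)
−g: translate: b→-3 (≡-57 mod 18), so (9,-57,93)→(9,-3,3)
−g: flip: (9,-3,3)→(3,3,9)
−g: reduced (well bottom): (3,3,9) with a≤c, −a<b≤a
flip sign back: reduced form of g is (-3,-3,-9)
reduced forms (-3, -3, -9) vs (-3, -3, -9) ⇒ equivalent

yes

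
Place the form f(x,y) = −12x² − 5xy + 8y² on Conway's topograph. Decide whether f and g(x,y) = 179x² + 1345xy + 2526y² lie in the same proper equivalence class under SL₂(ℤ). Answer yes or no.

D₁ = 409, D₂ = 409
river cycle of f (length 54): (8, 5, -12), (-12, 19, 1), (1, 19, -12), (-12, 5, 8), (8, 11, -9), (-9, 7, 10), (10, 13, -6), (-6, 11, 12), (12, 13, -5), (-5, 17, 6), … (44 more)
river cycle of g (length 54): (10, 7, -9), (-9, 11, 8), (8, 5, -12), (-12, 19, 1), (1, 19, -12), (-12, 5, 8), (8, 11, -9), (-9, 7, 10), (10, 13, -6), (-6, 11, 12), … (44 more)
cycles coincide ⇒ equivalent

yes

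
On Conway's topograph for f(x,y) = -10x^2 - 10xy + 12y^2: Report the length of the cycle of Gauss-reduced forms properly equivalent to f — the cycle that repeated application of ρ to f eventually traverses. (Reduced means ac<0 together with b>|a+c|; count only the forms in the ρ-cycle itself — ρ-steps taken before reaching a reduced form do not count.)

D = 580, ⌊√D⌋ = 24
descent: ρ → (12,10,-10)  [lands on river]
river: ρ → (-10,10,12)
river: ρ → (12,14,-8)
river: ρ → (-8,18,8)
river: ρ → (8,14,-12)
river: ρ → (-12,10,10)
river: ρ → (10,10,-12)
river: ρ → (-12,14,8)
river: ρ → (8,18,-8)
river: ρ → (-8,14,12)
ρ-cycle length = 10 (tail of 1 descent step not counted)

10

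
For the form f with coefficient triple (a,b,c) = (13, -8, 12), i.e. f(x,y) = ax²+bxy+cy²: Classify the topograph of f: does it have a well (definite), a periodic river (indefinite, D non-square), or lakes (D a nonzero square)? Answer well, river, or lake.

D = b²−4ac = (-8)² − 4·13·12 = -560
D < 0 ⇒ definite ⇒ every region one sign ⇒ single well

well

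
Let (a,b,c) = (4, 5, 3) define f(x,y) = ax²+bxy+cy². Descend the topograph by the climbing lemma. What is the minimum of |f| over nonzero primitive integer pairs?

translate: b→-3 (≡5 mod 8), so (4,5,3)→(4,-3,2)
flip: (4,-3,2)→(2,3,4)
translate: b→-1 (≡3 mod 4), so (2,3,4)→(2,-1,3)
reduced (well bottom): (2,-1,3) with a≤c, −a<b≤a
well minimum = a = 2

2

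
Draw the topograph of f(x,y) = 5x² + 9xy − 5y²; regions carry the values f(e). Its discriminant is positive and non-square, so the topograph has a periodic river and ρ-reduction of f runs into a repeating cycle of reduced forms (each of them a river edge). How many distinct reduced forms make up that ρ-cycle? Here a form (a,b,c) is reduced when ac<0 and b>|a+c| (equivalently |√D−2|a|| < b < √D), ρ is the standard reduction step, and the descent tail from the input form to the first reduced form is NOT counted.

D = 181, ⌊√D⌋ = 13
river: ρ → (-5,11,3)
river: ρ → (3,13,-1)
river: ρ → (-1,13,3)
river: ρ → (3,11,-5)
river: ρ → (-5,9,5)
river: ρ → (5,11,-3)
river: ρ → (-3,13,1)
river: ρ → (1,13,-3)
river: ρ → (-3,11,5)
river: ρ → (5,9,-5)
ρ-cycle length = 10 (tail of 0 descent steps not counted)

10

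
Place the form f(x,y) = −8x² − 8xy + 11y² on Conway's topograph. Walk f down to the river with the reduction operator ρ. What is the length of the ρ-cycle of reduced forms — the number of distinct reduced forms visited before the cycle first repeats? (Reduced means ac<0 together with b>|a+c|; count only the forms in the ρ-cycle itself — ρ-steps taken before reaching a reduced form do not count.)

D = 416, ⌊√D⌋ = 20
descent: ρ → (11,8,-8)  [lands on river]
river: ρ → (-8,8,11)
river: ρ → (11,14,-5)
river: ρ → (-5,16,8)
river: ρ → (8,16,-5)
river: ρ → (-5,14,11)
ρ-cycle length = 6 (tail of 1 descent step not counted)

6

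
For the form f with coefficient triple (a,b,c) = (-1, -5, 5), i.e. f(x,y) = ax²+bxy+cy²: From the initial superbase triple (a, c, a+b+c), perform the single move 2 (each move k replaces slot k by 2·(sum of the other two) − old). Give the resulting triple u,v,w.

start (-1,5,-1) = (f(1,0),f(0,1),f(1,1))
replace slot 2: 2·((-1)+(-1)) − 5 = -9 → (-1,-9,-1)

-1,-9,-1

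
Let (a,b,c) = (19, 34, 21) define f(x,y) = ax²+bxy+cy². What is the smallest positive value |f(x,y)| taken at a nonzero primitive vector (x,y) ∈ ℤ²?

translate: b→-4 (≡34 mod 38), so (19,34,21)→(19,-4,6)
flip: (19,-4,6)→(6,4,19)
reduced (well bottom): (6,4,19) with a≤c, −a<b≤a
well minimum = a = 6

6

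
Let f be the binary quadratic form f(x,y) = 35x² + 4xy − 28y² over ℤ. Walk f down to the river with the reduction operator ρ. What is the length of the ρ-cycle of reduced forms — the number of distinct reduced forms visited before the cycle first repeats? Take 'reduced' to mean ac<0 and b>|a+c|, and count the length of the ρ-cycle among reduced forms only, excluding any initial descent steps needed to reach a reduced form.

D = 3936, ⌊√D⌋ = 62
descent: ρ → (-28,52,11)  [lands on river]
river: ρ → (11,58,-13)
river: ρ → (-13,46,35)
river: ρ → (35,24,-24)
river: ρ → (-24,24,35)
river: ρ → (35,46,-13)
river: ρ → (-13,58,11)
river: ρ → (11,52,-28)
river: ρ → (-28,60,3)
river: ρ → (3,60,-28)
ρ-cycle length = 10 (tail of 1 descent step not counted)

10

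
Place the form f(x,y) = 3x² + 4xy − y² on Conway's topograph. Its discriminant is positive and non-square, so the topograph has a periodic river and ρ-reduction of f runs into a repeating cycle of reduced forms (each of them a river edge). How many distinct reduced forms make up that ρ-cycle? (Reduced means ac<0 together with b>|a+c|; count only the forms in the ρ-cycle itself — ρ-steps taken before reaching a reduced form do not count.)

D = 28, ⌊√D⌋ = 5
river: ρ → (-1,4,3)
river: ρ → (3,2,-2)
river: ρ → (-2,2,3)
river: ρ → (3,4,-1)
ρ-cycle length = 4 (tail of 0 descent steps not counted)

4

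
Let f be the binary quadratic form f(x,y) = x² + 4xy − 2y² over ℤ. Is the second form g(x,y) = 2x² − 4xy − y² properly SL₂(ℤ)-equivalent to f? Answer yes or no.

D₁ = 24, D₂ = 24
river cycle of f (length 2): (-2, 4, 1), (1, 4, -2)
river cycle of g (length 2): (-1, 4, 2), (2, 4, -1)
cycles differ ⇒ inequivalent

no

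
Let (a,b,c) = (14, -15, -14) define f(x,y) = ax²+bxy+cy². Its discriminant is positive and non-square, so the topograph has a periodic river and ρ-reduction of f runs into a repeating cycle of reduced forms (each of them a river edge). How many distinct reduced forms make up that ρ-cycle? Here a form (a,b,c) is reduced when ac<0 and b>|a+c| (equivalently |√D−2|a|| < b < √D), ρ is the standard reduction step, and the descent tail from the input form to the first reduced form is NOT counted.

D = 1009, ⌊√D⌋ = 31
descent: ρ → (-14,15,14)  [lands on river]
river: ρ → (14,13,-15)
river: ρ → (-15,17,12)
river: ρ → (12,31,-1)
river: ρ → (-1,31,12)
river: ρ → (12,17,-15)
river: ρ → (-15,13,14)
river: ρ → (14,15,-14)
river: ρ → (-14,13,15)
river: ρ → (15,17,-12)
river: ρ → (-12,31,1)
river: ρ → (1,31,-12)
river: ρ → (-12,17,15)
river: ρ → (15,13,-14)
ρ-cycle length = 14 (tail of 1 descent step not counted)

14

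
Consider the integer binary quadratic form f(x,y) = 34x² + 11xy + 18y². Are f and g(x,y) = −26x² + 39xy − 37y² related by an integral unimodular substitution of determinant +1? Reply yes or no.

D₁ = -2327, D₂ = -2327
f: flip: (34,11,18)→(18,-11,34)
f: reduced (well bottom): (18,-11,34) with a≤c, −a<b≤a
g is negative-definite; reduce −g:
−g: translate: b→13 (≡-39 mod 52), so (26,-39,37)→(26,13,24)
−g: flip: (26,13,24)→(24,-13,26)
−g: reduced (well bottom): (24,-13,26) with a≤c, −a<b≤a
flip sign back: reduced form of g is (-24,13,-26)
reduced forms (18, -11, 34) vs (-24, 13, -26) ⇒ inequivalent

no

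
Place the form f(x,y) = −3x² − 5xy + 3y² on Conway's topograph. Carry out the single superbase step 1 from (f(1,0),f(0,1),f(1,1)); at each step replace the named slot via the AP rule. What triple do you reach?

start (-3,3,-5) = (f(1,0),f(0,1),f(1,1))
replace slot 1: 2·(3+(-5)) − (-3) = -1 → (-1,3,-5)

-1,3,-5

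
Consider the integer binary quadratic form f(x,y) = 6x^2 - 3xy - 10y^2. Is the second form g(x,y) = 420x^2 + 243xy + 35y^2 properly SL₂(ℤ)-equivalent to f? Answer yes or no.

D₁ = 249, D₂ = 249
river cycle of f (length 16): (6, 9, -7), (-7, 5, 8), (8, 11, -4), (-4, 13, 5), (5, 7, -10), (-10, 13, 2), (2, 15, -3), (-3, 15, 2), (2, 13, -10), (-10, 7, 5), … (6 more)
river cycle of g (length 16): (6, 9, -7), (-7, 5, 8), (8, 11, -4), (-4, 13, 5), (5, 7, -10), (-10, 13, 2), (2, 15, -3), (-3, 15, 2), (2, 13, -10), (-10, 7, 5), … (6 more)
cycles coincide ⇒ equivalent

yes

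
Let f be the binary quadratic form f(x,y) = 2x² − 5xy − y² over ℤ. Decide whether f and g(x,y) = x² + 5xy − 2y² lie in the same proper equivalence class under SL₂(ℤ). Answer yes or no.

D₁ = 33, D₂ = 33
river cycle of f (length 4): (-1, 5, 2), (2, 3, -3), (-3, 3, 2), (2, 5, -1)
river cycle of g (length 4): (-2, 3, 3), (3, 3, -2), (-2, 5, 1), (1, 5, -2)
cycles differ ⇒ inequivalent

no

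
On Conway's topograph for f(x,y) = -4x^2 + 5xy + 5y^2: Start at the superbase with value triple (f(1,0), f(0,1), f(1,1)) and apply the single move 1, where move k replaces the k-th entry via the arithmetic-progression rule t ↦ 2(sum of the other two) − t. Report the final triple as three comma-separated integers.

start (-4,5,6) = (f(1,0),f(0,1),f(1,1))
replace slot 1: 2·(5+6) − (-4) = 26 → (26,5,6)

26,5,6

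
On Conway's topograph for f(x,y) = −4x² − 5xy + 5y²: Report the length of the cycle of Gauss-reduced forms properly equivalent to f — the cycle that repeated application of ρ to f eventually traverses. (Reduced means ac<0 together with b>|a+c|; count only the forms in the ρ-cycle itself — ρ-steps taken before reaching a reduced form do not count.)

D = 105, ⌊√D⌋ = 10
descent: ρ → (5,5,-4)  [lands on river]
river: ρ → (-4,3,6)
river: ρ → (6,9,-1)
river: ρ → (-1,9,6)
river: ρ → (6,3,-4)
river: ρ → (-4,5,5)
ρ-cycle length = 6 (tail of 1 descent step not counted)

6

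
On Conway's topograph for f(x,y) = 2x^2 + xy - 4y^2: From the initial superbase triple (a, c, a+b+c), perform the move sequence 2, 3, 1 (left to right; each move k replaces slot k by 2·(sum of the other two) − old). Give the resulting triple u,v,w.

start (2,-4,-1) = (f(1,0),f(0,1),f(1,1))
replace slot 2: 2·(2+(-1)) − (-4) = 6 → (2,6,-1)
replace slot 3: 2·(2+6) − (-1) = 17 → (2,6,17)
replace slot 1: 2·(6+17) − 2 = 44 → (44,6,17)

44,6,17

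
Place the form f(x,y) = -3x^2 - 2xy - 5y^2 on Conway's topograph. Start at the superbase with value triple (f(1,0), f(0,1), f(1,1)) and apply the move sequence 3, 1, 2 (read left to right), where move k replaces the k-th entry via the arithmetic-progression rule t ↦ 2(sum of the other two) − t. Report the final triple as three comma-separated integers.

start (-3,-5,-10) = (f(1,0),f(0,1),f(1,1))
replace slot 3: 2·((-3)+(-5)) − (-10) = -6 → (-3,-5,-6)
replace slot 1: 2·((-5)+(-6)) − (-3) = -19 → (-19,-5,-6)
replace slot 2: 2·((-19)+(-6)) − (-5) = -45 → (-19,-45,-6)

-19,-45,-6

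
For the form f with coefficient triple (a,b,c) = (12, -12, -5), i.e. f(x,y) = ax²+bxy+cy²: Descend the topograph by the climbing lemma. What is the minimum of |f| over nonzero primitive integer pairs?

descent: ρ → (-5,12,12)  [lands on river]
river: ρ → (12,12,-5)
river: ρ → (-5,18,3)
river: ρ → (3,18,-5)
closes: descent 1, river 4
min |a| on river = 3

3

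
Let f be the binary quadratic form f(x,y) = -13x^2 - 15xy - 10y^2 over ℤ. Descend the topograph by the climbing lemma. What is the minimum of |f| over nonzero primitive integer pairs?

translate: b→-11 (≡15 mod 26), so (13,15,10)→(13,-11,8)
flip: (13,-11,8)→(8,11,13)
translate: b→-5 (≡11 mod 16), so (8,11,13)→(8,-5,10)
reduced (well bottom): (8,-5,10) with a≤c, −a<b≤a
well minimum |f| = |-8| = 8 (negative-definite)

8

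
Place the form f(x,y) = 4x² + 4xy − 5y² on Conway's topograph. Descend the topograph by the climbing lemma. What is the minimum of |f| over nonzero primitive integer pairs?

river: ρ → (-5,6,3)
river: ρ → (3,6,-5)
river: ρ → (-5,4,4)
river: ρ → (4,4,-5)
closes: descent 0, river 4
min |a| on river = 3

3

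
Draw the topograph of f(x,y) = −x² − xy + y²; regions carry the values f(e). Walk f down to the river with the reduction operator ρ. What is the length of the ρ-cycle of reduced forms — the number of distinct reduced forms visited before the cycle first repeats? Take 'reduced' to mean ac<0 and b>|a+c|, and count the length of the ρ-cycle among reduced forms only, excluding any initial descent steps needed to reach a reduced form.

D = 5, ⌊√D⌋ = 2
descent: ρ → (1,1,-1)  [lands on river]
river: ρ → (-1,1,1)
ρ-cycle length = 2 (tail of 1 descent step not counted)

2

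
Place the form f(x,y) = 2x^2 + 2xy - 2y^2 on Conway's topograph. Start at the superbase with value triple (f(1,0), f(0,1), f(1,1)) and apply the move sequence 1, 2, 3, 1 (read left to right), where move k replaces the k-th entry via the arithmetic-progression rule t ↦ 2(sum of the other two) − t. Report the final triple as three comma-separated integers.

start (2,-2,2) = (f(1,0),f(0,1),f(1,1))
replace slot 1: 2·((-2)+2) − 2 = -2 → (-2,-2,2)
replace slot 2: 2·((-2)+2) − (-2) = 2 → (-2,2,2)
replace slot 3: 2·((-2)+2) − 2 = -2 → (-2,2,-2)
replace slot 1: 2·(2+(-2)) − (-2) = 2 → (2,2,-2)

2,2,-2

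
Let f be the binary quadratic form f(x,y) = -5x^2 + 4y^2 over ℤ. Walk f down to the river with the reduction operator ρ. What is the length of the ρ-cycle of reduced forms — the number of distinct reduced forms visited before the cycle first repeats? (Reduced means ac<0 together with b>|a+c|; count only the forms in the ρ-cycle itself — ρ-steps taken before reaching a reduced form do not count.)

D = 80, ⌊√D⌋ = 8
descent: ρ → (4,8,-1)  [lands on river]
river: ρ → (-1,8,4)
ρ-cycle length = 2 (tail of 1 descent step not counted)

2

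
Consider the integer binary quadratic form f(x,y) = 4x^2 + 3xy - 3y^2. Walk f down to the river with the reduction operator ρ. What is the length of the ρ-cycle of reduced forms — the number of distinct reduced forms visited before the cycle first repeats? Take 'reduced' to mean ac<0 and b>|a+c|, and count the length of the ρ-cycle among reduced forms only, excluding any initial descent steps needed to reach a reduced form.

D = 57, ⌊√D⌋ = 7
river: ρ → (-3,3,4)
river: ρ → (4,5,-2)
river: ρ → (-2,7,1)
river: ρ → (1,7,-2)
river: ρ → (-2,5,4)
river: ρ → (4,3,-3)
ρ-cycle length = 6 (tail of 0 descent steps not counted)

6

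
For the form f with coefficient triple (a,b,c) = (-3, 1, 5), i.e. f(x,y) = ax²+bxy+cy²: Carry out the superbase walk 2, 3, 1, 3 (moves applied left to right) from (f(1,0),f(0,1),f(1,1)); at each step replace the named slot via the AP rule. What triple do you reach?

start (-3,5,3) = (f(1,0),f(0,1),f(1,1))
replace slot 2: 2·((-3)+3) − 5 = -5 → (-3,-5,3)
replace slot 3: 2·((-3)+(-5)) − 3 = -19 → (-3,-5,-19)
replace slot 1: 2·((-5)+(-19)) − (-3) = -45 → (-45,-5,-19)
replace slot 3: 2·((-45)+(-5)) − (-19) = -81 → (-45,-5,-81)

-45,-5,-81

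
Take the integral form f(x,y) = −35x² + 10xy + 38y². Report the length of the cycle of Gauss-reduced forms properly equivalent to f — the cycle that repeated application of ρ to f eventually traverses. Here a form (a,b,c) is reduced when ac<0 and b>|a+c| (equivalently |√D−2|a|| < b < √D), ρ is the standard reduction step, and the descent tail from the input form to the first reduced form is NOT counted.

D = 5420, ⌊√D⌋ = 73
river: ρ → (38,66,-7)
river: ρ → (-7,60,65)
river: ρ → (65,70,-2)
river: ρ → (-2,70,65)
river: ρ → (65,60,-7)
river: ρ → (-7,66,38)
river: ρ → (38,10,-35)
river: ρ → (-35,60,13)
river: ρ → (13,70,-10)
river: ρ → (-10,70,13)
river: ρ → (13,60,-35)
river: ρ → (-35,10,38)
ρ-cycle length = 12 (tail of 0 descent steps not counted)

12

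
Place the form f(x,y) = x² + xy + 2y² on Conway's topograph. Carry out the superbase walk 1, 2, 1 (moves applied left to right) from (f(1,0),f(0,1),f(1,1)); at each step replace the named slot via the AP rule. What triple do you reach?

start (1,2,4) = (f(1,0),f(0,1),f(1,1))
replace slot 1: 2·(2+4) − 1 = 11 → (11,2,4)
replace slot 2: 2·(11+4) − 2 = 28 → (11,28,4)
replace slot 1: 2·(28+4) − 11 = 53 → (53,28,4)

53,28,4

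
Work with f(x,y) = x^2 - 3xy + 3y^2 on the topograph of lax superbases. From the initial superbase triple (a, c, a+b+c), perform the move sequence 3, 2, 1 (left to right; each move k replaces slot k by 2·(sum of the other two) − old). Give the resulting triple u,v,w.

start (1,3,1) = (f(1,0),f(0,1),f(1,1))
replace slot 3: 2·(1+3) − 1 = 7 → (1,3,7)
replace slot 2: 2·(1+7) − 3 = 13 → (1,13,7)
replace slot 1: 2·(13+7) − 1 = 39 → (39,13,7)

39,13,7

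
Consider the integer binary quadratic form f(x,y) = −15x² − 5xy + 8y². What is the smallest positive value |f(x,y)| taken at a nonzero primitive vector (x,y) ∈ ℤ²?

descent: ρ → (8,21,-2)  [lands on river]
river: ρ → (-2,19,18)
river: ρ → (18,17,-3)
river: ρ → (-3,19,12)
river: ρ → (12,5,-10)
river: ρ → (-10,15,7)
river: ρ → (7,13,-12)
river: ρ → (-12,11,8)
closes: descent 1, river 8
min |a| on river = 2

2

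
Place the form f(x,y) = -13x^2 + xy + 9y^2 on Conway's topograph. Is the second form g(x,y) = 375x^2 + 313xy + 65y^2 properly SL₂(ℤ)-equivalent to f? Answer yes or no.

D₁ = 469, D₂ = 469
river cycle of f (length 4): (9, 17, -5), (-5, 13, 15), (15, 17, -3), (-3, 19, 9)
river cycle of g (length 4): (9, 17, -5), (-5, 13, 15), (15, 17, -3), (-3, 19, 9)
cycles coincide ⇒ equivalent

yes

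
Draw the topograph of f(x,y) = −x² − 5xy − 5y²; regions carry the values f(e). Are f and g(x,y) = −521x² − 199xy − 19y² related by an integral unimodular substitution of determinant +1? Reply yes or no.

D₁ = 5, D₂ = 5
river cycle of f (length 2): (-1, 1, 1), (1, 1, -1)
river cycle of g (length 2): (-1, 1, 1), (1, 1, -1)
cycles coincide ⇒ equivalent

yes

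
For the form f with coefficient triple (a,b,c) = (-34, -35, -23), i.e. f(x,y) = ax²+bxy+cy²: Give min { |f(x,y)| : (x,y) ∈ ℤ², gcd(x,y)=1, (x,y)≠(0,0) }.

translate: b→-33 (≡35 mod 68), so (34,35,23)→(34,-33,22)
flip: (34,-33,22)→(22,33,34)
translate: b→-11 (≡33 mod 44), so (22,33,34)→(22,-11,23)
reduced (well bottom): (22,-11,23) with a≤c, −a<b≤a
well minimum |f| = |-22| = 22 (negative-definite)

22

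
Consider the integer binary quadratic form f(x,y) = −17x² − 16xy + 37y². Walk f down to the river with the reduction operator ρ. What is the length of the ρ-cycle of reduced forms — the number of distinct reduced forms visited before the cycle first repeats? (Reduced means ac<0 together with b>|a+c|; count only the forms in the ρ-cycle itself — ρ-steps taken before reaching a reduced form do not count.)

D = 2772, ⌊√D⌋ = 52
descent: ρ → (37,16,-17)
descent: ρ → (-17,52,1)  [lands on river]
river: ρ → (1,52,-17)
river: ρ → (-17,50,4)
river: ρ → (4,46,-41)
river: ρ → (-41,36,9)
river: ρ → (9,36,-41)
river: ρ → (-41,46,4)
river: ρ → (4,50,-17)
ρ-cycle length = 8 (tail of 2 descent steps not counted)

8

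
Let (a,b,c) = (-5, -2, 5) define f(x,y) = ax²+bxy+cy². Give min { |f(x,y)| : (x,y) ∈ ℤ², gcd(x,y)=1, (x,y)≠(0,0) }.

descent: ρ → (5,2,-5)  [lands on river]
river: ρ → (-5,8,2)
river: ρ → (2,8,-5)
river: ρ → (-5,2,5)
river: ρ → (5,8,-2)
river: ρ → (-2,8,5)
closes: descent 1, river 6
min |a| on river = 2

2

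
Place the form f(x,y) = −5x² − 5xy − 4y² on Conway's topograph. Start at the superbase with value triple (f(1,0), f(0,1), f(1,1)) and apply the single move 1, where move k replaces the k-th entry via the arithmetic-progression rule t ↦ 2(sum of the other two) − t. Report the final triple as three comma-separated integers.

start (-5,-4,-14) = (f(1,0),f(0,1),f(1,1))
replace slot 1: 2·((-4)+(-14)) − (-5) = -31 → (-31,-4,-14)

-31,-4,-14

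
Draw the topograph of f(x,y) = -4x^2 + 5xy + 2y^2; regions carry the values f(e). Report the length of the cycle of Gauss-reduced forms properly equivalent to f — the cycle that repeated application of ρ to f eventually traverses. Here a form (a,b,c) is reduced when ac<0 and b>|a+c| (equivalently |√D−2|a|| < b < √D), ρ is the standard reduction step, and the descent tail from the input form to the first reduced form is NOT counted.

D = 57, ⌊√D⌋ = 7
river: ρ → (2,7,-1)
river: ρ → (-1,7,2)
river: ρ → (2,5,-4)
river: ρ → (-4,3,3)
river: ρ → (3,3,-4)
river: ρ → (-4,5,2)
ρ-cycle length = 6 (tail of 0 descent steps not counted)

6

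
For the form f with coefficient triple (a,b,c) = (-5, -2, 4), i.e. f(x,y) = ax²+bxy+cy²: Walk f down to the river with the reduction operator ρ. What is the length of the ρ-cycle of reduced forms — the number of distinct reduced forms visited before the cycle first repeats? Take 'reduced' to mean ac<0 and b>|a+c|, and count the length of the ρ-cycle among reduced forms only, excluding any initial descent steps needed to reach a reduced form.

D = 84, ⌊√D⌋ = 9
descent: ρ → (4,2,-5)  [lands on river]
river: ρ → (-5,8,1)
river: ρ → (1,8,-5)
river: ρ → (-5,2,4)
river: ρ → (4,6,-3)
river: ρ → (-3,6,4)
ρ-cycle length = 6 (tail of 1 descent step not counted)

6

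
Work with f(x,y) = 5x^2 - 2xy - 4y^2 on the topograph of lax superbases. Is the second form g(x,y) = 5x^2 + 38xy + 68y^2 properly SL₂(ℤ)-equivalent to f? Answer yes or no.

D₁ = 84, D₂ = 84
river cycle of f (length 6): (-4, 2, 5), (5, 8, -1), (-1, 8, 5), (5, 2, -4), (-4, 6, 3), (3, 6, -4)
river cycle of g (length 6): (5, 8, -1), (-1, 8, 5), (5, 2, -4), (-4, 6, 3), (3, 6, -4), (-4, 2, 5)
cycles coincide ⇒ equivalent

yes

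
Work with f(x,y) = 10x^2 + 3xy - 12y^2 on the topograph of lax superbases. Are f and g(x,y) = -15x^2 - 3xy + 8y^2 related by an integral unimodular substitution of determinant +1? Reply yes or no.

D₁ = 489, D₂ = 489
river cycle of f (length 22): (-12, 21, 1), (1, 21, -12), (-12, 3, 10), (10, 17, -5), (-5, 13, 16), (16, 19, -2), (-2, 21, 6), (6, 15, -11), (-11, 7, 10), (10, 13, -8), … (12 more)
river cycle of g (length 22): (8, 19, -4), (-4, 21, 3), (3, 21, -4), (-4, 19, 8), (8, 13, -10), (-10, 7, 11), (11, 15, -6), (-6, 21, 2), (2, 19, -16), (-16, 13, 5), … (12 more)
cycles differ ⇒ inequivalent

no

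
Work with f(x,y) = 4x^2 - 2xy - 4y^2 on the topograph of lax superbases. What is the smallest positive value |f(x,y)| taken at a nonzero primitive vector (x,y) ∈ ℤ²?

descent: ρ → (-4,2,4)  [lands on river]
river: ρ → (4,6,-2)
river: ρ → (-2,6,4)
river: ρ → (4,2,-4)
river: ρ → (-4,6,2)
river: ρ → (2,6,-4)
closes: descent 1, river 6
min |a| on river = 2

2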